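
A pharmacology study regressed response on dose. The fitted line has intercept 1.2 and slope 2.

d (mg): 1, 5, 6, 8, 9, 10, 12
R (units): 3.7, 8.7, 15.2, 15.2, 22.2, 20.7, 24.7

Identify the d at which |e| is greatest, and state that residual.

d = 9, e = 3

d=1: R̂ = 1.2 + 2·1 = 3.2; e = 3.7 − 3.2 = 0.5
d=5: R̂ = 1.2 + 2·5 = 11.2; e = 8.7 − 11.2 = -2.5
d=6: R̂ = 1.2 + 2·6 = 13.2; e = 15.2 − 13.2 = 2
d=8: R̂ = 1.2 + 2·8 = 17.2; e = 15.2 − 17.2 = -2
d=9: R̂ = 1.2 + 2·9 = 19.2; e = 22.2 − 19.2 = 3
d=10: R̂ = 1.2 + 2·10 = 21.2; e = 20.7 − 21.2 = -0.5
d=12: R̂ = 1.2 + 2·12 = 25.2; e = 24.7 − 25.2 = -0.5
Largest |e| is 3 at d = 9, residual 3.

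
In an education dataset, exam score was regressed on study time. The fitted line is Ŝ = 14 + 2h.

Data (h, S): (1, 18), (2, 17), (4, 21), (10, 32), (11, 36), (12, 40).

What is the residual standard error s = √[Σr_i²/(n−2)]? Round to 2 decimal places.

s = 1.87

h=1: Ŝ = 14 + 2·1 = 16; r = 18 − 16 = 2
h=2: Ŝ = 14 + 2·2 = 18; r = 17 − 18 = -1
h=4: Ŝ = 14 + 2·4 = 22; r = 21 − 22 = -1
h=10: Ŝ = 14 + 2·10 = 34; r = 32 − 34 = -2
h=11: Ŝ = 14 + 2·11 = 36; r = 36 − 36 = 0
h=12: Ŝ = 14 + 2·12 = 38; r = 40 − 38 = 2
SSE = 4 + 1 + 1 + 4 + 0 + 4 = 14
s = √(14/4) = √3.5 ≈ 1.87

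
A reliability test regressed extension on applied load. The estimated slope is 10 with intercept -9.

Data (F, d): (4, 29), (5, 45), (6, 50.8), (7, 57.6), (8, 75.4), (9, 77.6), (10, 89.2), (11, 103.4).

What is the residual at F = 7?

ŷ = -9 + 10·7 = 61
e = 57.6 − 61 = -3.4

e = -3.4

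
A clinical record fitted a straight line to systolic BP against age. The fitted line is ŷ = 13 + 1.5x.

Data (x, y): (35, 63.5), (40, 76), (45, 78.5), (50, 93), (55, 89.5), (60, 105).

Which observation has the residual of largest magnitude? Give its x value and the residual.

x = 55, r = -6

x=35: ŷ = 13 + 1.5·35 = 65.5; r = 63.5 − 65.5 = -2
x=40: ŷ = 13 + 1.5·40 = 73; r = 76 − 73 = 3
x=45: ŷ = 13 + 1.5·45 = 80.5; r = 78.5 − 80.5 = -2
x=50: ŷ = 13 + 1.5·50 = 88; r = 93 − 88 = 5
x=55: ŷ = 13 + 1.5·55 = 95.5; r = 89.5 − 95.5 = -6
x=60: ŷ = 13 + 1.5·60 = 103; r = 105 − 103 = 2
Largest |r| is 6 at x = 55, residual -6.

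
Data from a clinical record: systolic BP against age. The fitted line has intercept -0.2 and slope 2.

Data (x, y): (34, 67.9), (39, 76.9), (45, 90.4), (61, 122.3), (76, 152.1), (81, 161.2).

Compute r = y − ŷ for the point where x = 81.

ŷ = -0.2 + 2·81 = 161.8
r = 161.2 − 161.8 = -0.6

r = -0.6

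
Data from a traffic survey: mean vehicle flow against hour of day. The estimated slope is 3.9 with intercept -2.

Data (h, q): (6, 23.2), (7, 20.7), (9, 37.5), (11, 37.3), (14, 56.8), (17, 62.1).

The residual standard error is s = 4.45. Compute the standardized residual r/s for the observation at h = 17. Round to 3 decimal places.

-0.494

ŷ = -2 + 3.9·17 = 64.3
r = 62.1 − 64.3 = -2.2
r/s = -2.2 / 4.45 = -0.494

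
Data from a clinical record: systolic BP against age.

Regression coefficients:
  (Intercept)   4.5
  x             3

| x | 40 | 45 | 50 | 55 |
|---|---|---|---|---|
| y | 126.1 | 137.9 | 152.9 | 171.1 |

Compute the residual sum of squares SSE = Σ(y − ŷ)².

x=40: ŷ = 4.5 + 3·40 = 124.5; r = 126.1 − 124.5 = 1.6
x=45: ŷ = 4.5 + 3·45 = 139.5; r = 137.9 − 139.5 = -1.6
x=50: ŷ = 4.5 + 3·50 = 154.5; r = 152.9 − 154.5 = -1.6
x=55: ŷ = 4.5 + 3·55 = 169.5; r = 171.1 − 169.5 = 1.6
SSE = 2.56 + 2.56 + 2.56 + 2.56 = 10.24

SSE = 10.24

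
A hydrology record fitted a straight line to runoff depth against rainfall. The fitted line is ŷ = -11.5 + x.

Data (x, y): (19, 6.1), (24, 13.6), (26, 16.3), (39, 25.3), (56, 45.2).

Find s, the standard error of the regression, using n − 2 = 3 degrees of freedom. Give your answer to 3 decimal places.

x=19: ŷ = -11.5 + 19 = 7.5; r = 6.1 − 7.5 = -1.4
x=24: ŷ = -11.5 + 24 = 12.5; r = 13.6 − 12.5 = 1.1
x=26: ŷ = -11.5 + 26 = 14.5; r = 16.3 − 14.5 = 1.8
x=39: ŷ = -11.5 + 39 = 27.5; r = 25.3 − 27.5 = -2.2
x=56: ŷ = -11.5 + 56 = 44.5; r = 45.2 − 44.5 = 0.7
SSE = 1.96 + 1.21 + 3.24 + 4.84 + 0.49 = 11.74
s = √(11.74/3) = √3.91333 ≈ 1.978

s = 1.978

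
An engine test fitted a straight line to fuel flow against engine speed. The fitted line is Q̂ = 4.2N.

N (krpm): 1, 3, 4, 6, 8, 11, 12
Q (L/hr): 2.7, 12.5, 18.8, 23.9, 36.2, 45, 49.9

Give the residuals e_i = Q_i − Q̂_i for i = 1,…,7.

-1.5, -0.1, 2, -1.3, 2.6, -1.2, -0.5

N=1: Q̂ = 4.2·1 = 4.2; e = 2.7 − 4.2 = -1.5
N=3: Q̂ = 4.2·3 = 12.6; e = 12.5 − 12.6 = -0.1
N=4: Q̂ = 4.2·4 = 16.8; e = 18.8 − 16.8 = 2
N=6: Q̂ = 4.2·6 = 25.2; e = 23.9 − 25.2 = -1.3
N=8: Q̂ = 4.2·8 = 33.6; e = 36.2 − 33.6 = 2.6
N=11: Q̂ = 4.2·11 = 46.2; e = 45 − 46.2 = -1.2
N=12: Q̂ = 4.2·12 = 50.4; e = 49.9 − 50.4 = -0.5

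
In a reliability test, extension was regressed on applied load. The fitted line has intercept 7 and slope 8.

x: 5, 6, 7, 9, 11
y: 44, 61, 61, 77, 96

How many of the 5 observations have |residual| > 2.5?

2

x=5: ŷ = 7 + 8·5 = 47; e = 44 − 47 = -3
x=6: ŷ = 7 + 8·6 = 55; e = 61 − 55 = 6
x=7: ŷ = 7 + 8·7 = 63; e = 61 − 63 = -2
x=9: ŷ = 7 + 8·9 = 79; e = 77 − 79 = -2
x=11: ŷ = 7 + 8·11 = 95; e = 96 − 95 = 1
|e| > 2.5: x=5 (|e|=3), x=6 (|e|=6) → 2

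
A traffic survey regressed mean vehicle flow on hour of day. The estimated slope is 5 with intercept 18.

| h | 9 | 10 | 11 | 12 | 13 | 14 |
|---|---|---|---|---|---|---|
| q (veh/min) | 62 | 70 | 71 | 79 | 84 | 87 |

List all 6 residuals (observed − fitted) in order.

-1, 2, -2, 1, 1, -1

h=9: q̂ = 18 + 5·9 = 63; r = 62 − 63 = -1
h=10: q̂ = 18 + 5·10 = 68; r = 70 − 68 = 2
h=11: q̂ = 18 + 5·11 = 73; r = 71 − 73 = -2
h=12: q̂ = 18 + 5·12 = 78; r = 79 − 78 = 1
h=13: q̂ = 18 + 5·13 = 83; r = 84 − 83 = 1
h=14: q̂ = 18 + 5·14 = 88; r = 87 − 88 = -1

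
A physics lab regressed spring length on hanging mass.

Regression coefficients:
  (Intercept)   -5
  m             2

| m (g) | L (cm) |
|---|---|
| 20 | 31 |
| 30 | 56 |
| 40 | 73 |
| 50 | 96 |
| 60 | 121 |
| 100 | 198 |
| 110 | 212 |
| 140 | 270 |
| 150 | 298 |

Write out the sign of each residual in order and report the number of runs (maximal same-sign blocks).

6 runs

m=20: L̂ = -5 + 2·20 = 35; e = 31 − 35 = -4
m=30: L̂ = -5 + 2·30 = 55; e = 56 − 55 = 1
m=40: L̂ = -5 + 2·40 = 75; e = 73 − 75 = -2
m=50: L̂ = -5 + 2·50 = 95; e = 96 − 95 = 1
m=60: L̂ = -5 + 2·60 = 115; e = 121 − 115 = 6
m=100: L̂ = -5 + 2·100 = 195; e = 198 − 195 = 3
m=110: L̂ = -5 + 2·110 = 215; e = 212 − 215 = -3
m=140: L̂ = -5 + 2·140 = 275; e = 270 − 275 = -5
m=150: L̂ = -5 + 2·150 = 295; e = 298 − 295 = 3
Signs: − + − + + + − − +
Runs: −×1, +×1, −×1, +×3, −×2, +×1 → 6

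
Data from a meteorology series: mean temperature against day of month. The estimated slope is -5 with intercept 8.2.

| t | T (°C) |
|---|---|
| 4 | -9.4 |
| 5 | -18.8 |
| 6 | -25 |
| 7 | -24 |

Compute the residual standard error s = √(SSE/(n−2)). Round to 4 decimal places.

t=4: T̂ = 8.2 − 5·4 = -11.8; r = -9.4 − (-11.8) = 2.4
t=5: T̂ = 8.2 − 5·5 = -16.8; r = -18.8 − (-16.8) = -2
t=6: T̂ = 8.2 − 5·6 = -21.8; r = -25 − (-21.8) = -3.2
t=7: T̂ = 8.2 − 5·7 = -26.8; r = -24 − (-26.8) = 2.8
SSE = 5.76 + 4 + 10.24 + 7.84 = 27.84
s = √(27.84/2) = √13.92 ≈ 3.7310

s = 3.7310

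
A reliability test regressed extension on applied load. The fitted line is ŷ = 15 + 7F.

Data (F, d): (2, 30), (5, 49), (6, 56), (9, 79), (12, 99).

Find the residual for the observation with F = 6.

r = -1

ŷ = 15 + 7·6 = 57
r = 56 − 57 = -1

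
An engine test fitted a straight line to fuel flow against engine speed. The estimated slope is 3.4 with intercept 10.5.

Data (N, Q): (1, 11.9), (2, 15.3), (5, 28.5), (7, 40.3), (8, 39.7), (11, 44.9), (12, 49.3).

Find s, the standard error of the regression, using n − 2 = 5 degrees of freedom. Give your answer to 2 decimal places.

s = 3.52

N=1: Q̂ = 10.5 + 3.4·1 = 13.9; e = 11.9 − 13.9 = -2
N=2: Q̂ = 10.5 + 3.4·2 = 17.3; e = 15.3 − 17.3 = -2
N=5: Q̂ = 10.5 + 3.4·5 = 27.5; e = 28.5 − 27.5 = 1
N=7: Q̂ = 10.5 + 3.4·7 = 34.3; e = 40.3 − 34.3 = 6
N=8: Q̂ = 10.5 + 3.4·8 = 37.7; e = 39.7 − 37.7 = 2
N=11: Q̂ = 10.5 + 3.4·11 = 47.9; e = 44.9 − 47.9 = -3
N=12: Q̂ = 10.5 + 3.4·12 = 51.3; e = 49.3 − 51.3 = -2
SSE = 4 + 4 + 1 + 36 + 4 + 9 + 4 = 62
s = √(62/5) = √12.4 ≈ 3.52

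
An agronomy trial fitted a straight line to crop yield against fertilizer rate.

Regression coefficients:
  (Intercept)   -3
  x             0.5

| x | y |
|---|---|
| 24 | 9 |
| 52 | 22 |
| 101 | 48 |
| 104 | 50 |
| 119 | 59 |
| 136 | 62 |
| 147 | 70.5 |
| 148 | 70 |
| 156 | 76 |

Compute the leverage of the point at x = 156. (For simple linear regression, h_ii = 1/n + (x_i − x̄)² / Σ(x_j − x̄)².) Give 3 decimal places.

h = 0.241

x̄ = (24 + 52 + 101 + 104 + 119 + 136 + 147 + 148 + 156)/9 = 109.667
Σ(x − x̄)² = 7338.78 + 3325.44 + 75.1111 + 32.1111 + 87.1111 + 693.444 + 1393.78 + 1469.44 + 2146.78 = 16562
h = 1/9 + (46.3333)²/16562 = 0.111111 + 0.129621 = 0.241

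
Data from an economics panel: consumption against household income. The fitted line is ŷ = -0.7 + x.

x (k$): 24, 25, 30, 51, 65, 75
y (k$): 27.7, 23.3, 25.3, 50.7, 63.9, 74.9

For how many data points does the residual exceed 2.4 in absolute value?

x=24: ŷ = -0.7 + 24 = 23.3; e = 27.7 − 23.3 = 4.4
x=25: ŷ = -0.7 + 25 = 24.3; e = 23.3 − 24.3 = -1
x=30: ŷ = -0.7 + 30 = 29.3; e = 25.3 − 29.3 = -4
x=51: ŷ = -0.7 + 51 = 50.3; e = 50.7 − 50.3 = 0.4
x=65: ŷ = -0.7 + 65 = 64.3; e = 63.9 − 64.3 = -0.4
x=75: ŷ = -0.7 + 75 = 74.3; e = 74.9 − 74.3 = 0.6
|e| > 2.4: x=24 (|e|=4.4), x=30 (|e|=4) → 2

2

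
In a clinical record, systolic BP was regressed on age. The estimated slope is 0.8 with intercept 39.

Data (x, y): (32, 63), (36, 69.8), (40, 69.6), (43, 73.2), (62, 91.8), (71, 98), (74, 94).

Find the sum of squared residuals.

SSE = 41.28

x=32: ŷ = 39 + 0.8·32 = 64.6; r = 63 − 64.6 = -1.6
x=36: ŷ = 39 + 0.8·36 = 67.8; r = 69.8 − 67.8 = 2
x=40: ŷ = 39 + 0.8·40 = 71; r = 69.6 − 71 = -1.4
x=43: ŷ = 39 + 0.8·43 = 73.4; r = 73.2 − 73.4 = -0.2
x=62: ŷ = 39 + 0.8·62 = 88.6; r = 91.8 − 88.6 = 3.2
x=71: ŷ = 39 + 0.8·71 = 95.8; r = 98 − 95.8 = 2.2
x=74: ŷ = 39 + 0.8·74 = 98.2; r = 94 − 98.2 = -4.2
SSE = 2.56 + 4 + 1.96 + 0.04 + 10.24 + 4.84 + 17.64 = 41.28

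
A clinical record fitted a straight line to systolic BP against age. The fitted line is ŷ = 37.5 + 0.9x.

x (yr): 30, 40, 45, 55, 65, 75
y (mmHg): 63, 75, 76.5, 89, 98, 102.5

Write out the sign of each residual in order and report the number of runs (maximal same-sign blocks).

5 runs

x=30: ŷ = 37.5 + 0.9·30 = 64.5; e = 63 − 64.5 = -1.5
x=40: ŷ = 37.5 + 0.9·40 = 73.5; e = 75 − 73.5 = 1.5
x=45: ŷ = 37.5 + 0.9·45 = 78; e = 76.5 − 78 = -1.5
x=55: ŷ = 37.5 + 0.9·55 = 87; e = 89 − 87 = 2
x=65: ŷ = 37.5 + 0.9·65 = 96; e = 98 − 96 = 2
x=75: ŷ = 37.5 + 0.9·75 = 105; e = 102.5 − 105 = -2.5
Signs: − + − + + −
Runs: −×1, +×1, −×1, +×2, −×1 → 5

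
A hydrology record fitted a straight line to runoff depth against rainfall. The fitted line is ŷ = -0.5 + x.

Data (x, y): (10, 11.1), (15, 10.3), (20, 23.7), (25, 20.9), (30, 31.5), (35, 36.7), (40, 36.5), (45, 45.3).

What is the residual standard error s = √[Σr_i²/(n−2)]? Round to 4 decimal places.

x=10: ŷ = -0.5 + 10 = 9.5; r = 11.1 − 9.5 = 1.6
x=15: ŷ = -0.5 + 15 = 14.5; r = 10.3 − 14.5 = -4.2
x=20: ŷ = -0.5 + 20 = 19.5; r = 23.7 − 19.5 = 4.2
x=25: ŷ = -0.5 + 25 = 24.5; r = 20.9 − 24.5 = -3.6
x=30: ŷ = -0.5 + 30 = 29.5; r = 31.5 − 29.5 = 2
x=35: ŷ = -0.5 + 35 = 34.5; r = 36.7 − 34.5 = 2.2
x=40: ŷ = -0.5 + 40 = 39.5; r = 36.5 − 39.5 = -3
x=45: ŷ = -0.5 + 45 = 44.5; r = 45.3 − 44.5 = 0.8
SSE = 2.56 + 17.64 + 17.64 + 12.96 + 4 + 4.84 + 9 + 0.64 = 69.28
s = √(69.28/6) = √11.5467 ≈ 3.3980

s = 3.3980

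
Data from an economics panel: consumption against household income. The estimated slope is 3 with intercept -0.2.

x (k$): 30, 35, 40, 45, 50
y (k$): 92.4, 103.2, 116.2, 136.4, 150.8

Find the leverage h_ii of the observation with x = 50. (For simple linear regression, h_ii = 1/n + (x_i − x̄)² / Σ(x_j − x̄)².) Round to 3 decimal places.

h = 0.600

x̄ = (30 + 35 + 40 + 45 + 50)/5 = 40
Σ(x − x̄)² = 100 + 25 + 0 + 25 + 100 = 250
h = 1/5 + (10)²/250 = 0.2 + 0.4 = 0.600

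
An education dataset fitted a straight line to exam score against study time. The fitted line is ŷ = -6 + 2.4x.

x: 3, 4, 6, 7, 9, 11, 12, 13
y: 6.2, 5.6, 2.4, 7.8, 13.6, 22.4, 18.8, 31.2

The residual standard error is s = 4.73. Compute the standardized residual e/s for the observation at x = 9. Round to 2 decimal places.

-0.42

ŷ = -6 + 2.4·9 = 15.6
e = 13.6 − 15.6 = -2
e/s = -2 / 4.73 = -0.42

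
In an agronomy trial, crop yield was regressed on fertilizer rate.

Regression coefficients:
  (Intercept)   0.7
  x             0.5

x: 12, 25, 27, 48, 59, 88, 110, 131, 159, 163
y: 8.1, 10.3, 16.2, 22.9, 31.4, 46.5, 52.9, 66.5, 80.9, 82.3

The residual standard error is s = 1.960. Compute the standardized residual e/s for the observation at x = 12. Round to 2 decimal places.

ŷ = 0.7 + 0.5·12 = 6.7
e = 8.1 − 6.7 = 1.4
e/s = 1.4 / 1.960 = 0.71

0.71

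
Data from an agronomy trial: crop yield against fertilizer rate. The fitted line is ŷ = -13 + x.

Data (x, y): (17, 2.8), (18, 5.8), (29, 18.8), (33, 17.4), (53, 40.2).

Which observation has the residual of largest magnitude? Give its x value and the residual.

x=17: ŷ = -13 + 17 = 4; r = 2.8 − 4 = -1.2
x=18: ŷ = -13 + 18 = 5; r = 5.8 − 5 = 0.8
x=29: ŷ = -13 + 29 = 16; r = 18.8 − 16 = 2.8
x=33: ŷ = -13 + 33 = 20; r = 17.4 − 20 = -2.6
x=53: ŷ = -13 + 53 = 40; r = 40.2 − 40 = 0.2
Largest |r| is 2.8 at x = 29, residual 2.8.

x = 29, r = 2.8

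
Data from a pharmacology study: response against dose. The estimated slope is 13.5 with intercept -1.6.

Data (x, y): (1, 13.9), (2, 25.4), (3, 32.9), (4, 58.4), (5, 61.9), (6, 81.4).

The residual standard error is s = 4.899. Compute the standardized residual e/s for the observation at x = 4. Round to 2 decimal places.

ŷ = -1.6 + 13.5·4 = 52.4
e = 58.4 − 52.4 = 6
e/s = 6 / 4.899 = 1.22

1.22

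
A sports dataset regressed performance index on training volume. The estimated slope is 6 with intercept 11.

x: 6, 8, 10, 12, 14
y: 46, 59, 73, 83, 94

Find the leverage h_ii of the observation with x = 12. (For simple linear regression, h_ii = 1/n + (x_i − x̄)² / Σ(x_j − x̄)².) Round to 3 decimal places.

h = 0.300

x̄ = (6 + 8 + 10 + 12 + 14)/5 = 10
Σ(x − x̄)² = 16 + 4 + 0 + 4 + 16 = 40
h = 1/5 + (2)²/40 = 0.2 + 0.1 = 0.300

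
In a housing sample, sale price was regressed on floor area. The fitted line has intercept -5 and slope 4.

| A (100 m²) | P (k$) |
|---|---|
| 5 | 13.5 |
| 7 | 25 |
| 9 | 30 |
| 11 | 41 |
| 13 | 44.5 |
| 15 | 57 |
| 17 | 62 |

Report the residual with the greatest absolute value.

r = -2.5

A=5: P̂ = -5 + 4·5 = 15; r = 13.5 − 15 = -1.5
A=7: P̂ = -5 + 4·7 = 23; r = 25 − 23 = 2
A=9: P̂ = -5 + 4·9 = 31; r = 30 − 31 = -1
A=11: P̂ = -5 + 4·11 = 39; r = 41 − 39 = 2
A=13: P̂ = -5 + 4·13 = 47; r = 44.5 − 47 = -2.5
A=15: P̂ = -5 + 4·15 = 55; r = 57 − 55 = 2
A=17: P̂ = -5 + 4·17 = 63; r = 62 − 63 = -1
Largest |r| is 2.5 at A = 13, residual -2.5.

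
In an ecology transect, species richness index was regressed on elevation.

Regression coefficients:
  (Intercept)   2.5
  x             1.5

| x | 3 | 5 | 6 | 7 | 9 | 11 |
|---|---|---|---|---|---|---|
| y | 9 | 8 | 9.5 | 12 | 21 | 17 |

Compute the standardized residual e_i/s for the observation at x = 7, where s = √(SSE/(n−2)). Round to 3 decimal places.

x=3: ŷ = 2.5 + 1.5·3 = 7; e = 9 − 7 = 2
x=5: ŷ = 2.5 + 1.5·5 = 10; e = 8 − 10 = -2
x=6: ŷ = 2.5 + 1.5·6 = 11.5; e = 9.5 − 11.5 = -2
x=7: ŷ = 2.5 + 1.5·7 = 13; e = 12 − 13 = -1
x=9: ŷ = 2.5 + 1.5·9 = 16; e = 21 − 16 = 5
x=11: ŷ = 2.5 + 1.5·11 = 19; e = 17 − 19 = -2
SSE = 4 + 4 + 4 + 1 + 25 + 4 = 42
s = √(42/4) = 3.24037
e/s = -1 / 3.24037 = -0.309

-0.309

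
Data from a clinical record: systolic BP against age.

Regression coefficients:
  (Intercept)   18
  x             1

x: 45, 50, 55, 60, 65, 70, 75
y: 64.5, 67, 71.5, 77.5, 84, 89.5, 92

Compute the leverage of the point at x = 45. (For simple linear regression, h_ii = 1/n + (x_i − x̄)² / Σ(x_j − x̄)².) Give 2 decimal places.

h = 0.46

x̄ = (45 + 50 + 55 + 60 + 65 + 70 + 75)/7 = 60
Σ(x − x̄)² = 225 + 100 + 25 + 0 + 25 + 100 + 225 = 700
h = 1/7 + (-15)²/700 = 0.142857 + 0.321429 = 0.46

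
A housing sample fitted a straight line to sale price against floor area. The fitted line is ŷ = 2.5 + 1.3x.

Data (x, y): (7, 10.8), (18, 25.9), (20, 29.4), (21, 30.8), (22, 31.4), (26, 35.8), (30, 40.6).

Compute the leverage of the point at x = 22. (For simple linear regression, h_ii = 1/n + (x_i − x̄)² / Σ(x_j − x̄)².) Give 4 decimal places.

x̄ = (7 + 18 + 20 + 21 + 22 + 26 + 30)/7 = 20.5714
Σ(x − x̄)² = 184.184 + 6.61224 + 0.326531 + 0.183673 + 2.04082 + 29.4694 + 88.898 = 311.714
h = 1/7 + (1.42857)²/311.714 = 0.142857 + 0.00654707 = 0.1494

h = 0.1494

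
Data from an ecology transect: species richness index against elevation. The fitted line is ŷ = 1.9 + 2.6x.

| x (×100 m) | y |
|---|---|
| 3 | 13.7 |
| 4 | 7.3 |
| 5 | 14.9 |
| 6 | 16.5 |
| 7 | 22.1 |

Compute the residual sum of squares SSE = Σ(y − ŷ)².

SSE = 46

x=3: ŷ = 1.9 + 2.6·3 = 9.7; r = 13.7 − 9.7 = 4
x=4: ŷ = 1.9 + 2.6·4 = 12.3; r = 7.3 − 12.3 = -5
x=5: ŷ = 1.9 + 2.6·5 = 14.9; r = 14.9 − 14.9 = 0
x=6: ŷ = 1.9 + 2.6·6 = 17.5; r = 16.5 − 17.5 = -1
x=7: ŷ = 1.9 + 2.6·7 = 20.1; r = 22.1 − 20.1 = 2
SSE = 16 + 25 + 0 + 1 + 4 = 46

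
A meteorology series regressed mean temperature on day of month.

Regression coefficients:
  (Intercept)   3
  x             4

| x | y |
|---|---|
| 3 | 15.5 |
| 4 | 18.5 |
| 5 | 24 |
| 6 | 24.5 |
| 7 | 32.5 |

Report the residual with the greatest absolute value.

x=3: ŷ = 3 + 4·3 = 15; r = 15.5 − 15 = 0.5
x=4: ŷ = 3 + 4·4 = 19; r = 18.5 − 19 = -0.5
x=5: ŷ = 3 + 4·5 = 23; r = 24 − 23 = 1
x=6: ŷ = 3 + 4·6 = 27; r = 24.5 − 27 = -2.5
x=7: ŷ = 3 + 4·7 = 31; r = 32.5 − 31 = 1.5
Largest |r| is 2.5 at x = 6, residual -2.5.

r = -2.5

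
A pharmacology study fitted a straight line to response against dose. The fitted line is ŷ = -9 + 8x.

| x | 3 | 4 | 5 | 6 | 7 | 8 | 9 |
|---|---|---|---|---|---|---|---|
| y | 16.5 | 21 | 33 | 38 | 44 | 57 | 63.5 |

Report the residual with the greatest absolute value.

x=3: ŷ = -9 + 8·3 = 15; e = 16.5 − 15 = 1.5
x=4: ŷ = -9 + 8·4 = 23; e = 21 − 23 = -2
x=5: ŷ = -9 + 8·5 = 31; e = 33 − 31 = 2
x=6: ŷ = -9 + 8·6 = 39; e = 38 − 39 = -1
x=7: ŷ = -9 + 8·7 = 47; e = 44 − 47 = -3
x=8: ŷ = -9 + 8·8 = 55; e = 57 − 55 = 2
x=9: ŷ = -9 + 8·9 = 63; e = 63.5 − 63 = 0.5
Largest |e| is 3 at x = 7, residual -3.

e = -3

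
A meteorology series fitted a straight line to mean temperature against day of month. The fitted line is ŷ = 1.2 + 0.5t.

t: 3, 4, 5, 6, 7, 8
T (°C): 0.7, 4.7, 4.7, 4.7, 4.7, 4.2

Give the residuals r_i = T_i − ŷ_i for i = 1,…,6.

t=3: ŷ = 1.2 + 0.5·3 = 2.7; r = 0.7 − 2.7 = -2
t=4: ŷ = 1.2 + 0.5·4 = 3.2; r = 4.7 − 3.2 = 1.5
t=5: ŷ = 1.2 + 0.5·5 = 3.7; r = 4.7 − 3.7 = 1
t=6: ŷ = 1.2 + 0.5·6 = 4.2; r = 4.7 − 4.2 = 0.5
t=7: ŷ = 1.2 + 0.5·7 = 4.7; r = 4.7 − 4.7 = 0
t=8: ŷ = 1.2 + 0.5·8 = 5.2; r = 4.2 − 5.2 = -1

-2, 1.5, 1, 0.5, 0, -1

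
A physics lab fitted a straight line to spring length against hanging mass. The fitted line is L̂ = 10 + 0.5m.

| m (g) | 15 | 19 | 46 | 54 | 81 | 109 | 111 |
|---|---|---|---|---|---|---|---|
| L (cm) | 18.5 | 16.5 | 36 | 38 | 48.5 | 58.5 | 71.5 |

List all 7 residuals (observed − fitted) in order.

1, -3, 3, 1, -2, -6, 6

m=15: L̂ = 10 + 0.5·15 = 17.5; r = 18.5 − 17.5 = 1
m=19: L̂ = 10 + 0.5·19 = 19.5; r = 16.5 − 19.5 = -3
m=46: L̂ = 10 + 0.5·46 = 33; r = 36 − 33 = 3
m=54: L̂ = 10 + 0.5·54 = 37; r = 38 − 37 = 1
m=81: L̂ = 10 + 0.5·81 = 50.5; r = 48.5 − 50.5 = -2
m=109: L̂ = 10 + 0.5·109 = 64.5; r = 58.5 − 64.5 = -6
m=111: L̂ = 10 + 0.5·111 = 65.5; r = 71.5 − 65.5 = 6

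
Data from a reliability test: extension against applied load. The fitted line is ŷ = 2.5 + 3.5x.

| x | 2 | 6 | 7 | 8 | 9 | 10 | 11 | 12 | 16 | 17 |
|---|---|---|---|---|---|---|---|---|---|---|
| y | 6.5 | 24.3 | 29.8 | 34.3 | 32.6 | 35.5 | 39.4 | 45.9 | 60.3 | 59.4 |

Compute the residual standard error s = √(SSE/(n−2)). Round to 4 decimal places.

s = 2.5593

x=2: ŷ = 2.5 + 3.5·2 = 9.5; e = 6.5 − 9.5 = -3
x=6: ŷ = 2.5 + 3.5·6 = 23.5; e = 24.3 − 23.5 = 0.8
x=7: ŷ = 2.5 + 3.5·7 = 27; e = 29.8 − 27 = 2.8
x=8: ŷ = 2.5 + 3.5·8 = 30.5; e = 34.3 − 30.5 = 3.8
x=9: ŷ = 2.5 + 3.5·9 = 34; e = 32.6 − 34 = -1.4
x=10: ŷ = 2.5 + 3.5·10 = 37.5; e = 35.5 − 37.5 = -2
x=11: ŷ = 2.5 + 3.5·11 = 41; e = 39.4 − 41 = -1.6
x=12: ŷ = 2.5 + 3.5·12 = 44.5; e = 45.9 − 44.5 = 1.4
x=16: ŷ = 2.5 + 3.5·16 = 58.5; e = 60.3 − 58.5 = 1.8
x=17: ŷ = 2.5 + 3.5·17 = 62; e = 59.4 − 62 = -2.6
SSE = 9 + 0.64 + 7.84 + 14.44 + 1.96 + 4 + 2.56 + 1.96 + 3.24 + 6.76 = 52.4
s = √(52.4/8) = √6.55 ≈ 2.5593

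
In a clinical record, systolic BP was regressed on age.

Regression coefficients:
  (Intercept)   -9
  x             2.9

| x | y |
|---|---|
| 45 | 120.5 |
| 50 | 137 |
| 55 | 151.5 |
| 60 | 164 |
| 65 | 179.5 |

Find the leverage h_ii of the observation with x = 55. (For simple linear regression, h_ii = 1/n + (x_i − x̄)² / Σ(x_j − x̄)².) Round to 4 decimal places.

h = 0.2000

x̄ = (45 + 50 + 55 + 60 + 65)/5 = 55
Σ(x − x̄)² = 100 + 25 + 0 + 25 + 100 = 250
h = 1/5 + (0)²/250 = 0.2 + 0 = 0.2000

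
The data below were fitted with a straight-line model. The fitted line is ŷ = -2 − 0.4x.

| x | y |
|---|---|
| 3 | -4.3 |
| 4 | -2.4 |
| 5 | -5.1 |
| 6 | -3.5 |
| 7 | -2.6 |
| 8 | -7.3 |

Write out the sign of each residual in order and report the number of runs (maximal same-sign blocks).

x=3: ŷ = -2 − 0.4·3 = -3.2; r = -4.3 − (-3.2) = -1.1
x=4: ŷ = -2 − 0.4·4 = -3.6; r = -2.4 − (-3.6) = 1.2
x=5: ŷ = -2 − 0.4·5 = -4; r = -5.1 − (-4) = -1.1
x=6: ŷ = -2 − 0.4·6 = -4.4; r = -3.5 − (-4.4) = 0.9
x=7: ŷ = -2 − 0.4·7 = -4.8; r = -2.6 − (-4.8) = 2.2
x=8: ŷ = -2 − 0.4·8 = -5.2; r = -7.3 − (-5.2) = -2.1
Signs: − + − + + −
Runs: −×1, +×1, −×1, +×2, −×1 → 5

5 runs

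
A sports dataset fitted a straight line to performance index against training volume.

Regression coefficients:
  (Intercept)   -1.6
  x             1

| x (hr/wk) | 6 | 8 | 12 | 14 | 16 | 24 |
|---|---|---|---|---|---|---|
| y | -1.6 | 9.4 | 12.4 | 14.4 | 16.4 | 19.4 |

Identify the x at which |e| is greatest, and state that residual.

x=6: ŷ = -1.6 + 6 = 4.4; e = -1.6 − 4.4 = -6
x=8: ŷ = -1.6 + 8 = 6.4; e = 9.4 − 6.4 = 3
x=12: ŷ = -1.6 + 12 = 10.4; e = 12.4 − 10.4 = 2
x=14: ŷ = -1.6 + 14 = 12.4; e = 14.4 − 12.4 = 2
x=16: ŷ = -1.6 + 16 = 14.4; e = 16.4 − 14.4 = 2
x=24: ŷ = -1.6 + 24 = 22.4; e = 19.4 − 22.4 = -3
Largest |e| is 6 at x = 6, residual -6.

x = 6, e = -6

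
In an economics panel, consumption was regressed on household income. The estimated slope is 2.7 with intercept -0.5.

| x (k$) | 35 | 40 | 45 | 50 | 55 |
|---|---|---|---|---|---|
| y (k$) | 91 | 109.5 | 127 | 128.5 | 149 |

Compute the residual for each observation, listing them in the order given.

-3, 2, 6, -6, 1

x=35: ŷ = -0.5 + 2.7·35 = 94; r = 91 − 94 = -3
x=40: ŷ = -0.5 + 2.7·40 = 107.5; r = 109.5 − 107.5 = 2
x=45: ŷ = -0.5 + 2.7·45 = 121; r = 127 − 121 = 6
x=50: ŷ = -0.5 + 2.7·50 = 134.5; r = 128.5 − 134.5 = -6
x=55: ŷ = -0.5 + 2.7·55 = 148; r = 149 − 148 = 1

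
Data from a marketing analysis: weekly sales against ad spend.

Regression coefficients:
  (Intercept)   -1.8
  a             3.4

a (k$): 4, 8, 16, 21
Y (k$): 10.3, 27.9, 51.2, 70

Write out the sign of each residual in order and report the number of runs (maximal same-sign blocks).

a=4: ŷ = -1.8 + 3.4·4 = 11.8; e = 10.3 − 11.8 = -1.5
a=8: ŷ = -1.8 + 3.4·8 = 25.4; e = 27.9 − 25.4 = 2.5
a=16: ŷ = -1.8 + 3.4·16 = 52.6; e = 51.2 − 52.6 = -1.4
a=21: ŷ = -1.8 + 3.4·21 = 69.6; e = 70 − 69.6 = 0.4
Signs: − + − +
Runs: −×1, +×1, −×1, +×1 → 4

4 runs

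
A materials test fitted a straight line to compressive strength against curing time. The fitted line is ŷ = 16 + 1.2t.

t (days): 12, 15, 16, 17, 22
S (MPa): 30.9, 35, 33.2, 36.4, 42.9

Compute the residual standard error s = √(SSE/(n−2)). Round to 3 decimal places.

t=12: ŷ = 16 + 1.2·12 = 30.4; r = 30.9 − 30.4 = 0.5
t=15: ŷ = 16 + 1.2·15 = 34; r = 35 − 34 = 1
t=16: ŷ = 16 + 1.2·16 = 35.2; r = 33.2 − 35.2 = -2
t=17: ŷ = 16 + 1.2·17 = 36.4; r = 36.4 − 36.4 = 0
t=22: ŷ = 16 + 1.2·22 = 42.4; r = 42.9 − 42.4 = 0.5
SSE = 0.25 + 1 + 4 + 0 + 0.25 = 5.5
s = √(5.5/3) = √1.83333 ≈ 1.354

s = 1.354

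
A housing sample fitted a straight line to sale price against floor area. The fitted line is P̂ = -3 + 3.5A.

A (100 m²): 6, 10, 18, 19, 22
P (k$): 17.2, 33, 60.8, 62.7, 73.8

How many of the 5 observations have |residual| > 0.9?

1

A=6: P̂ = -3 + 3.5·6 = 18; e = 17.2 − 18 = -0.8
A=10: P̂ = -3 + 3.5·10 = 32; e = 33 − 32 = 1
A=18: P̂ = -3 + 3.5·18 = 60; e = 60.8 − 60 = 0.8
A=19: P̂ = -3 + 3.5·19 = 63.5; e = 62.7 − 63.5 = -0.8
A=22: P̂ = -3 + 3.5·22 = 74; e = 73.8 − 74 = -0.2
|e| > 0.9: A=10 (|e|=1) → 1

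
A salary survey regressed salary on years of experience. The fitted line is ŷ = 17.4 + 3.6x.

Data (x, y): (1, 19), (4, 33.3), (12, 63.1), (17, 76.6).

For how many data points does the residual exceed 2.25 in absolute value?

1

x=1: ŷ = 17.4 + 3.6·1 = 21; r = 19 − 21 = -2
x=4: ŷ = 17.4 + 3.6·4 = 31.8; r = 33.3 − 31.8 = 1.5
x=12: ŷ = 17.4 + 3.6·12 = 60.6; r = 63.1 − 60.6 = 2.5
x=17: ŷ = 17.4 + 3.6·17 = 78.6; r = 76.6 − 78.6 = -2
|r| > 2.25: x=12 (|r|=2.5) → 1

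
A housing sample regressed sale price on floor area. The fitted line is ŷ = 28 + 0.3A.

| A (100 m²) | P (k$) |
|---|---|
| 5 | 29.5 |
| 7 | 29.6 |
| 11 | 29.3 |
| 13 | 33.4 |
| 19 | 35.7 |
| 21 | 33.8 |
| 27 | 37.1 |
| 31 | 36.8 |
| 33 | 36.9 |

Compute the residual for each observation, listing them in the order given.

A=5: ŷ = 28 + 0.3·5 = 29.5; r = 29.5 − 29.5 = 0
A=7: ŷ = 28 + 0.3·7 = 30.1; r = 29.6 − 30.1 = -0.5
A=11: ŷ = 28 + 0.3·11 = 31.3; r = 29.3 − 31.3 = -2
A=13: ŷ = 28 + 0.3·13 = 31.9; r = 33.4 − 31.9 = 1.5
A=19: ŷ = 28 + 0.3·19 = 33.7; r = 35.7 − 33.7 = 2
A=21: ŷ = 28 + 0.3·21 = 34.3; r = 33.8 − 34.3 = -0.5
A=27: ŷ = 28 + 0.3·27 = 36.1; r = 37.1 − 36.1 = 1
A=31: ŷ = 28 + 0.3·31 = 37.3; r = 36.8 − 37.3 = -0.5
A=33: ŷ = 28 + 0.3·33 = 37.9; r = 36.9 − 37.9 = -1

0, -0.5, -2, 1.5, 2, -0.5, 1, -0.5, -1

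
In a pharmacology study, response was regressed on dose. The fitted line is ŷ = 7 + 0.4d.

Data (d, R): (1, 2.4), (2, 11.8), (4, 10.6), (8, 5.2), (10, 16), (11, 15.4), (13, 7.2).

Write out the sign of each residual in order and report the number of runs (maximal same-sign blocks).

d=1: ŷ = 7 + 0.4·1 = 7.4; e = 2.4 − 7.4 = -5
d=2: ŷ = 7 + 0.4·2 = 7.8; e = 11.8 − 7.8 = 4
d=4: ŷ = 7 + 0.4·4 = 8.6; e = 10.6 − 8.6 = 2
d=8: ŷ = 7 + 0.4·8 = 10.2; e = 5.2 − 10.2 = -5
d=10: ŷ = 7 + 0.4·10 = 11; e = 16 − 11 = 5
d=11: ŷ = 7 + 0.4·11 = 11.4; e = 15.4 − 11.4 = 4
d=13: ŷ = 7 + 0.4·13 = 12.2; e = 7.2 − 12.2 = -5
Signs: − + + − + + −
Runs: −×1, +×2, −×1, +×2, −×1 → 5

5 runs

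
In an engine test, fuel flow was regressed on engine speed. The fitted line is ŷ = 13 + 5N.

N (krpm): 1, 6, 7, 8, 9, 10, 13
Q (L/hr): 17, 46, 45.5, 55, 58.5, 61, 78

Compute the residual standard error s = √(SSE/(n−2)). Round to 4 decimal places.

s = 2.2136

N=1: ŷ = 13 + 5·1 = 18; r = 17 − 18 = -1
N=6: ŷ = 13 + 5·6 = 43; r = 46 − 43 = 3
N=7: ŷ = 13 + 5·7 = 48; r = 45.5 − 48 = -2.5
N=8: ŷ = 13 + 5·8 = 53; r = 55 − 53 = 2
N=9: ŷ = 13 + 5·9 = 58; r = 58.5 − 58 = 0.5
N=10: ŷ = 13 + 5·10 = 63; r = 61 − 63 = -2
N=13: ŷ = 13 + 5·13 = 78; r = 78 − 78 = 0
SSE = 1 + 9 + 6.25 + 4 + 0.25 + 4 + 0 = 24.5
s = √(24.5/5) = √4.9 ≈ 2.2136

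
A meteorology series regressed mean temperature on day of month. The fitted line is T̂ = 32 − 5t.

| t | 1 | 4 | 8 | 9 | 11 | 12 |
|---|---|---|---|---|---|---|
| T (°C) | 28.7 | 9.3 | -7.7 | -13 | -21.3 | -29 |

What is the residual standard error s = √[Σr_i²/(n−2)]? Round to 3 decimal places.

s = 1.881

t=1: T̂ = 32 − 5·1 = 27; r = 28.7 − 27 = 1.7
t=4: T̂ = 32 − 5·4 = 12; r = 9.3 − 12 = -2.7
t=8: T̂ = 32 − 5·8 = -8; r = -7.7 − (-8) = 0.3
t=9: T̂ = 32 − 5·9 = -13; r = -13 − (-13) = 0
t=11: T̂ = 32 − 5·11 = -23; r = -21.3 − (-23) = 1.7
t=12: T̂ = 32 − 5·12 = -28; r = -29 − (-28) = -1
SSE = 2.89 + 7.29 + 0.09 + 0 + 2.89 + 1 = 14.16
s = √(14.16/4) = √3.54 ≈ 1.881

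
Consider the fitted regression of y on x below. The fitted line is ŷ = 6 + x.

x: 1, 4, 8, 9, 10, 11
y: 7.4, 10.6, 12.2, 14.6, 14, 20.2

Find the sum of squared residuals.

SSE = 18.16

x=1: ŷ = 6 + 1 = 7; r = 7.4 − 7 = 0.4
x=4: ŷ = 6 + 4 = 10; r = 10.6 − 10 = 0.6
x=8: ŷ = 6 + 8 = 14; r = 12.2 − 14 = -1.8
x=9: ŷ = 6 + 9 = 15; r = 14.6 − 15 = -0.4
x=10: ŷ = 6 + 10 = 16; r = 14 − 16 = -2
x=11: ŷ = 6 + 11 = 17; r = 20.2 − 17 = 3.2
SSE = 0.16 + 0.36 + 3.24 + 0.16 + 4 + 10.24 = 18.16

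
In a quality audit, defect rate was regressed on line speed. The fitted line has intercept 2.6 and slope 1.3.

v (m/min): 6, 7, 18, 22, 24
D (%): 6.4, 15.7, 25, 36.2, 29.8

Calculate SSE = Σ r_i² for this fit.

SSE = 74

v=6: D̂ = 2.6 + 1.3·6 = 10.4; r = 6.4 − 10.4 = -4
v=7: D̂ = 2.6 + 1.3·7 = 11.7; r = 15.7 − 11.7 = 4
v=18: D̂ = 2.6 + 1.3·18 = 26; r = 25 − 26 = -1
v=22: D̂ = 2.6 + 1.3·22 = 31.2; r = 36.2 − 31.2 = 5
v=24: D̂ = 2.6 + 1.3·24 = 33.8; r = 29.8 − 33.8 = -4
SSE = 16 + 16 + 1 + 25 + 16 = 74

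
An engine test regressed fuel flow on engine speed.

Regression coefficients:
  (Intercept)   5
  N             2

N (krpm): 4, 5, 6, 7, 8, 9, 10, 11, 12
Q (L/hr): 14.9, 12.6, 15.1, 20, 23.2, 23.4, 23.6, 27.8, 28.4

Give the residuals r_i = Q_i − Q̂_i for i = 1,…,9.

1.9, -2.4, -1.9, 1, 2.2, 0.4, -1.4, 0.8, -0.6

N=4: Q̂ = 5 + 2·4 = 13; r = 14.9 − 13 = 1.9
N=5: Q̂ = 5 + 2·5 = 15; r = 12.6 − 15 = -2.4
N=6: Q̂ = 5 + 2·6 = 17; r = 15.1 − 17 = -1.9
N=7: Q̂ = 5 + 2·7 = 19; r = 20 − 19 = 1
N=8: Q̂ = 5 + 2·8 = 21; r = 23.2 − 21 = 2.2
N=9: Q̂ = 5 + 2·9 = 23; r = 23.4 − 23 = 0.4
N=10: Q̂ = 5 + 2·10 = 25; r = 23.6 − 25 = -1.4
N=11: Q̂ = 5 + 2·11 = 27; r = 27.8 − 27 = 0.8
N=12: Q̂ = 5 + 2·12 = 29; r = 28.4 − 29 = -0.6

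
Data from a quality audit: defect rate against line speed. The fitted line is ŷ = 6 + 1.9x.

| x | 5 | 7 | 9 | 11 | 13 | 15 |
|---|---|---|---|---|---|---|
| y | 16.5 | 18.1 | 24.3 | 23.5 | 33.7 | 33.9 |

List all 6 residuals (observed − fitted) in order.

x=5: ŷ = 6 + 1.9·5 = 15.5; r = 16.5 − 15.5 = 1
x=7: ŷ = 6 + 1.9·7 = 19.3; r = 18.1 − 19.3 = -1.2
x=9: ŷ = 6 + 1.9·9 = 23.1; r = 24.3 − 23.1 = 1.2
x=11: ŷ = 6 + 1.9·11 = 26.9; r = 23.5 − 26.9 = -3.4
x=13: ŷ = 6 + 1.9·13 = 30.7; r = 33.7 − 30.7 = 3
x=15: ŷ = 6 + 1.9·15 = 34.5; r = 33.9 − 34.5 = -0.6

1, -1.2, 1.2, -3.4, 3, -0.6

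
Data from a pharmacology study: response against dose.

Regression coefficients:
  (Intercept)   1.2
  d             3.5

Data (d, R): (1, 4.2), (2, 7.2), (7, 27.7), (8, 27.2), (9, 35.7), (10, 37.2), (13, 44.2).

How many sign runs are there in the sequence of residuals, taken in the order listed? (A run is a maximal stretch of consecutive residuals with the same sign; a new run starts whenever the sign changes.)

d=1: ŷ = 1.2 + 3.5·1 = 4.7; e = 4.2 − 4.7 = -0.5
d=2: ŷ = 1.2 + 3.5·2 = 8.2; e = 7.2 − 8.2 = -1
d=7: ŷ = 1.2 + 3.5·7 = 25.7; e = 27.7 − 25.7 = 2
d=8: ŷ = 1.2 + 3.5·8 = 29.2; e = 27.2 − 29.2 = -2
d=9: ŷ = 1.2 + 3.5·9 = 32.7; e = 35.7 − 32.7 = 3
d=10: ŷ = 1.2 + 3.5·10 = 36.2; e = 37.2 − 36.2 = 1
d=13: ŷ = 1.2 + 3.5·13 = 46.7; e = 44.2 − 46.7 = -2.5
Signs: − − + − + + −
Runs: −×2, +×1, −×1, +×2, −×1 → 5

5 runs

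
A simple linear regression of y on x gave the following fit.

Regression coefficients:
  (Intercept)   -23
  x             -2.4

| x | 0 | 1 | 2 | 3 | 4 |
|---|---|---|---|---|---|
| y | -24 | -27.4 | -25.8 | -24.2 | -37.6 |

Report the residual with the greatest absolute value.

e = 6

x=0: ŷ = -23 − 2.4·0 = -23; e = -24 − (-23) = -1
x=1: ŷ = -23 − 2.4·1 = -25.4; e = -27.4 − (-25.4) = -2
x=2: ŷ = -23 − 2.4·2 = -27.8; e = -25.8 − (-27.8) = 2
x=3: ŷ = -23 − 2.4·3 = -30.2; e = -24.2 − (-30.2) = 6
x=4: ŷ = -23 − 2.4·4 = -32.6; e = -37.6 − (-32.6) = -5
Largest |e| is 6 at x = 3, residual 6.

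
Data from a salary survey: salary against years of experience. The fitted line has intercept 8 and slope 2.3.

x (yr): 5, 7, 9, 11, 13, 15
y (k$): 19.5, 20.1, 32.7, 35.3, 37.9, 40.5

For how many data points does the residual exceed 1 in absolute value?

x=5: ŷ = 8 + 2.3·5 = 19.5; e = 19.5 − 19.5 = 0
x=7: ŷ = 8 + 2.3·7 = 24.1; e = 20.1 − 24.1 = -4
x=9: ŷ = 8 + 2.3·9 = 28.7; e = 32.7 − 28.7 = 4
x=11: ŷ = 8 + 2.3·11 = 33.3; e = 35.3 − 33.3 = 2
x=13: ŷ = 8 + 2.3·13 = 37.9; e = 37.9 − 37.9 = 0
x=15: ŷ = 8 + 2.3·15 = 42.5; e = 40.5 − 42.5 = -2
|e| > 1: x=7 (|e|=4), x=9 (|e|=4), x=11 (|e|=2), x=15 (|e|=2) → 4

4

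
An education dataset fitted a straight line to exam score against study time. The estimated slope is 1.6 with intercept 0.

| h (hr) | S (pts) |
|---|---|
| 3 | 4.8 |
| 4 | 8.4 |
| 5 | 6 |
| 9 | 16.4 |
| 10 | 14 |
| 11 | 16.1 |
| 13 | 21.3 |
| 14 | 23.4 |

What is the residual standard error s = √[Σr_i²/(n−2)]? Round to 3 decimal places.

h=3: ŷ = 1.6·3 = 4.8; r = 4.8 − 4.8 = 0
h=4: ŷ = 1.6·4 = 6.4; r = 8.4 − 6.4 = 2
h=5: ŷ = 1.6·5 = 8; r = 6 − 8 = -2
h=9: ŷ = 1.6·9 = 14.4; r = 16.4 − 14.4 = 2
h=10: ŷ = 1.6·10 = 16; r = 14 − 16 = -2
h=11: ŷ = 1.6·11 = 17.6; r = 16.1 − 17.6 = -1.5
h=13: ŷ = 1.6·13 = 20.8; r = 21.3 − 20.8 = 0.5
h=14: ŷ = 1.6·14 = 22.4; r = 23.4 − 22.4 = 1
SSE = 0 + 4 + 4 + 4 + 4 + 2.25 + 0.25 + 1 = 19.5
s = √(19.5/6) = √3.25 ≈ 1.803

s = 1.803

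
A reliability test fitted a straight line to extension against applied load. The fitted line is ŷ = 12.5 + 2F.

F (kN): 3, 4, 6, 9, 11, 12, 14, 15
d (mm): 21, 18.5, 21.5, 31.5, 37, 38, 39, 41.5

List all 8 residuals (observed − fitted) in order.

2.5, -2, -3, 1, 2.5, 1.5, -1.5, -1

F=3: ŷ = 12.5 + 2·3 = 18.5; r = 21 − 18.5 = 2.5
F=4: ŷ = 12.5 + 2·4 = 20.5; r = 18.5 − 20.5 = -2
F=6: ŷ = 12.5 + 2·6 = 24.5; r = 21.5 − 24.5 = -3
F=9: ŷ = 12.5 + 2·9 = 30.5; r = 31.5 − 30.5 = 1
F=11: ŷ = 12.5 + 2·11 = 34.5; r = 37 − 34.5 = 2.5
F=12: ŷ = 12.5 + 2·12 = 36.5; r = 38 − 36.5 = 1.5
F=14: ŷ = 12.5 + 2·14 = 40.5; r = 39 − 40.5 = -1.5
F=15: ŷ = 12.5 + 2·15 = 42.5; r = 41.5 − 42.5 = -1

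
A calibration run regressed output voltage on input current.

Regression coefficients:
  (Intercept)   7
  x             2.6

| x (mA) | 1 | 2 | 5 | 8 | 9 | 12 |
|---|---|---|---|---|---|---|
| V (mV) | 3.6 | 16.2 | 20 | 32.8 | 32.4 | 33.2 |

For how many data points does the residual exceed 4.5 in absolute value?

3

x=1: V̂ = 7 + 2.6·1 = 9.6; r = 3.6 − 9.6 = -6
x=2: V̂ = 7 + 2.6·2 = 12.2; r = 16.2 − 12.2 = 4
x=5: V̂ = 7 + 2.6·5 = 20; r = 20 − 20 = 0
x=8: V̂ = 7 + 2.6·8 = 27.8; r = 32.8 − 27.8 = 5
x=9: V̂ = 7 + 2.6·9 = 30.4; r = 32.4 − 30.4 = 2
x=12: V̂ = 7 + 2.6·12 = 38.2; r = 33.2 − 38.2 = -5
|r| > 4.5: x=1 (|r|=6), x=8 (|r|=5), x=12 (|r|=5) → 3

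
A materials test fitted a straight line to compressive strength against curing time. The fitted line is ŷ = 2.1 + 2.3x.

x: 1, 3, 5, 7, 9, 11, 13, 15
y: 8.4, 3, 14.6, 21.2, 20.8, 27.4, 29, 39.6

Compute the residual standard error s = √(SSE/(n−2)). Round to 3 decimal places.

x=1: ŷ = 2.1 + 2.3·1 = 4.4; e = 8.4 − 4.4 = 4
x=3: ŷ = 2.1 + 2.3·3 = 9; e = 3 − 9 = -6
x=5: ŷ = 2.1 + 2.3·5 = 13.6; e = 14.6 − 13.6 = 1
x=7: ŷ = 2.1 + 2.3·7 = 18.2; e = 21.2 − 18.2 = 3
x=9: ŷ = 2.1 + 2.3·9 = 22.8; e = 20.8 − 22.8 = -2
x=11: ŷ = 2.1 + 2.3·11 = 27.4; e = 27.4 − 27.4 = 0
x=13: ŷ = 2.1 + 2.3·13 = 32; e = 29 − 32 = -3
x=15: ŷ = 2.1 + 2.3·15 = 36.6; e = 39.6 − 36.6 = 3
SSE = 16 + 36 + 1 + 9 + 4 + 0 + 9 + 9 = 84
s = √(84/6) = √14 ≈ 3.742

s = 3.742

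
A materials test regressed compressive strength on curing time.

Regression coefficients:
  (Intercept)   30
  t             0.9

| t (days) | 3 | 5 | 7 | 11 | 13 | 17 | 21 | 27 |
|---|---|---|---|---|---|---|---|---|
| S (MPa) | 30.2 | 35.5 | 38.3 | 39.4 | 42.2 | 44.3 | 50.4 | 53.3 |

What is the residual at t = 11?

r = -0.5

Ŝ = 30 + 0.9·11 = 39.9
r = 39.4 − 39.9 = -0.5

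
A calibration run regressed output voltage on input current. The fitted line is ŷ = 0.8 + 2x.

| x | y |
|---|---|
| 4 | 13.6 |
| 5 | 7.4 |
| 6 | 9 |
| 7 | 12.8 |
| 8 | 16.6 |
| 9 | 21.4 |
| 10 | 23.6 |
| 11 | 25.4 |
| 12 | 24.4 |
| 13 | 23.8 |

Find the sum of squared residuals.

x=4: ŷ = 0.8 + 2·4 = 8.8; r = 13.6 − 8.8 = 4.8
x=5: ŷ = 0.8 + 2·5 = 10.8; r = 7.4 − 10.8 = -3.4
x=6: ŷ = 0.8 + 2·6 = 12.8; r = 9 − 12.8 = -3.8
x=7: ŷ = 0.8 + 2·7 = 14.8; r = 12.8 − 14.8 = -2
x=8: ŷ = 0.8 + 2·8 = 16.8; r = 16.6 − 16.8 = -0.2
x=9: ŷ = 0.8 + 2·9 = 18.8; r = 21.4 − 18.8 = 2.6
x=10: ŷ = 0.8 + 2·10 = 20.8; r = 23.6 − 20.8 = 2.8
x=11: ŷ = 0.8 + 2·11 = 22.8; r = 25.4 − 22.8 = 2.6
x=12: ŷ = 0.8 + 2·12 = 24.8; r = 24.4 − 24.8 = -0.4
x=13: ŷ = 0.8 + 2·13 = 26.8; r = 23.8 − 26.8 = -3
SSE = 23.04 + 11.56 + 14.44 + 4 + 0.04 + 6.76 + 7.84 + 6.76 + 0.16 + 9 = 83.6

SSE = 83.6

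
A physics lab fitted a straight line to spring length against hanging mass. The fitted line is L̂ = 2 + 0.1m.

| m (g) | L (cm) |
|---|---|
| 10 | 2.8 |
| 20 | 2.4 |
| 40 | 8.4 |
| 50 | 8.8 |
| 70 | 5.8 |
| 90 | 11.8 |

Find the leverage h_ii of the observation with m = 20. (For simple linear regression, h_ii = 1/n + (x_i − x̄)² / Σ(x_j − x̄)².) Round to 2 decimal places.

m̄ = (10 + 20 + 40 + 50 + 70 + 90)/6 = 46.6667
Σ(m − m̄)² = 1344.44 + 711.111 + 44.4444 + 11.1111 + 544.444 + 1877.78 = 4533.33
h = 1/6 + (-26.6667)²/4533.33 = 0.166667 + 0.156863 = 0.32

h = 0.32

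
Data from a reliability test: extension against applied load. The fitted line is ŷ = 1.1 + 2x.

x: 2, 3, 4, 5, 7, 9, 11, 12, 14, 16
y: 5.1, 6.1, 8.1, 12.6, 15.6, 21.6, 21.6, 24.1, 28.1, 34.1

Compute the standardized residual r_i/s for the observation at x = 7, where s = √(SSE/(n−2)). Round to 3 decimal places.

x=2: ŷ = 1.1 + 2·2 = 5.1; r = 5.1 − 5.1 = 0
x=3: ŷ = 1.1 + 2·3 = 7.1; r = 6.1 − 7.1 = -1
x=4: ŷ = 1.1 + 2·4 = 9.1; r = 8.1 − 9.1 = -1
x=5: ŷ = 1.1 + 2·5 = 11.1; r = 12.6 − 11.1 = 1.5
x=7: ŷ = 1.1 + 2·7 = 15.1; r = 15.6 − 15.1 = 0.5
x=9: ŷ = 1.1 + 2·9 = 19.1; r = 21.6 − 19.1 = 2.5
x=11: ŷ = 1.1 + 2·11 = 23.1; r = 21.6 − 23.1 = -1.5
x=12: ŷ = 1.1 + 2·12 = 25.1; r = 24.1 − 25.1 = -1
x=14: ŷ = 1.1 + 2·14 = 29.1; r = 28.1 − 29.1 = -1
x=16: ŷ = 1.1 + 2·16 = 33.1; r = 34.1 − 33.1 = 1
SSE = 0 + 1 + 1 + 2.25 + 0.25 + 6.25 + 2.25 + 1 + 1 + 1 = 16
s = √(16/8) = 1.41421
r/s = 0.5 / 1.41421 = 0.354

0.354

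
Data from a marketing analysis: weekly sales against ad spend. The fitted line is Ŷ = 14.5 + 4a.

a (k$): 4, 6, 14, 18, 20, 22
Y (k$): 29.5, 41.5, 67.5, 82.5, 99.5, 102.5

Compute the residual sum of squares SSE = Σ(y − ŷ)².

a=4: Ŷ = 14.5 + 4·4 = 30.5; e = 29.5 − 30.5 = -1
a=6: Ŷ = 14.5 + 4·6 = 38.5; e = 41.5 − 38.5 = 3
a=14: Ŷ = 14.5 + 4·14 = 70.5; e = 67.5 − 70.5 = -3
a=18: Ŷ = 14.5 + 4·18 = 86.5; e = 82.5 − 86.5 = -4
a=20: Ŷ = 14.5 + 4·20 = 94.5; e = 99.5 − 94.5 = 5
a=22: Ŷ = 14.5 + 4·22 = 102.5; e = 102.5 − 102.5 = 0
SSE = 1 + 9 + 9 + 16 + 25 + 0 = 60

SSE = 60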